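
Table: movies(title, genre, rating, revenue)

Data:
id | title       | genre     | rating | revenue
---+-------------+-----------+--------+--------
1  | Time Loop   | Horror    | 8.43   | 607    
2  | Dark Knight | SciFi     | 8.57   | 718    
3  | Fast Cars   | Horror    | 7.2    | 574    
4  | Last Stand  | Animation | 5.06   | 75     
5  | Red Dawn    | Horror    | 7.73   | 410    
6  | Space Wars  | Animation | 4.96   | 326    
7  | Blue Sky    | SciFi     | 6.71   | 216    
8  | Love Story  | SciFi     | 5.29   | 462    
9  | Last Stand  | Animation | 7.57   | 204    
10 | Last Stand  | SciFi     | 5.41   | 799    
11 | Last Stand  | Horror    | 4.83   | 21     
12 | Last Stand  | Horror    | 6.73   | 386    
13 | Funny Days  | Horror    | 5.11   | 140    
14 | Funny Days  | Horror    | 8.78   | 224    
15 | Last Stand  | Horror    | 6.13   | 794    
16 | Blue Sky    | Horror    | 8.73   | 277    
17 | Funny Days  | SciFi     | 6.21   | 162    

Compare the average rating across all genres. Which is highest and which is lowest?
SELECT genre, AVG(rating)
FROM movies
GROUP BY genre
ORDER BY AVG(rating)

All groups:
  Animation: 5.86
  SciFi: 6.44
  Horror: 7.07

Highest: Horror (7.07)
Lowest: Animation (5.86)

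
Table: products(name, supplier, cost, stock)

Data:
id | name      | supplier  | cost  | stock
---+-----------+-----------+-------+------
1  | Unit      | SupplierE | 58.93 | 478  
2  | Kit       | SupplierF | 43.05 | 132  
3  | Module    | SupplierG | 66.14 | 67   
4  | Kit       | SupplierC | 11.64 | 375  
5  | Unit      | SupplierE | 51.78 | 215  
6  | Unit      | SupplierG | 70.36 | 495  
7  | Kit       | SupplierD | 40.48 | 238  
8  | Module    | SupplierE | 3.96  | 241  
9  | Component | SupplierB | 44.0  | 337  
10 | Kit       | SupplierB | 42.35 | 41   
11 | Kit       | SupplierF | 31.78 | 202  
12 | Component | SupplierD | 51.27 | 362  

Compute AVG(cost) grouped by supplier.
SELECT supplier, AVG(cost) as result
FROM products
GROUP BY supplier

Result:
  SupplierB: 43.18
  SupplierC: 11.64
  SupplierD: 45.88
  SupplierE: 38.22
  SupplierF: 37.42
  SupplierG: 68.25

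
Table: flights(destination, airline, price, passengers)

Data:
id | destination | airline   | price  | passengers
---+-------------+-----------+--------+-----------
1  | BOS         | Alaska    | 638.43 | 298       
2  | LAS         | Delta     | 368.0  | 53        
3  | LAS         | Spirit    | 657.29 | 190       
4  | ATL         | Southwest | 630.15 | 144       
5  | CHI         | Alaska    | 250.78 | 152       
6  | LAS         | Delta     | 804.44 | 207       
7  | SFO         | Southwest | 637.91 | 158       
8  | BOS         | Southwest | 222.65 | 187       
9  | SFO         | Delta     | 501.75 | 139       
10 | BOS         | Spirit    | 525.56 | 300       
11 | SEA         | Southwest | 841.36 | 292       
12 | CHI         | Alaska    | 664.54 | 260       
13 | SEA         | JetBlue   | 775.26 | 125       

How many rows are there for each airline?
SELECT airline, COUNT(*) as count
FROM flights
GROUP BY airline

Result:
  Alaska: 3
  Delta: 3
  JetBlue: 1
  Southwest: 4
  Spirit: 2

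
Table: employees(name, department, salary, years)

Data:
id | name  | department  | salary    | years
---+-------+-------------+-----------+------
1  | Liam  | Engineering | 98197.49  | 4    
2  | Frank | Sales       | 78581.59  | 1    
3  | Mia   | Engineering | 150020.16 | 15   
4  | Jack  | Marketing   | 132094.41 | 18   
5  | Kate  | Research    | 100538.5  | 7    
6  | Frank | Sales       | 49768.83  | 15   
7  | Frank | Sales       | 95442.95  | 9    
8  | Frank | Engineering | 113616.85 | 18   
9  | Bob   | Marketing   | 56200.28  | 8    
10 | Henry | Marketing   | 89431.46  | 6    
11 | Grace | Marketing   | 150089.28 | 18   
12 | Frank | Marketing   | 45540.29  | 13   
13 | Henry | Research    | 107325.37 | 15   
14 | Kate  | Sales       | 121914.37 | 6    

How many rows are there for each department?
SELECT department, COUNT(*) as count
FROM employees
GROUP BY department

Result:
  Engineering: 3
  Marketing: 5
  Research: 2
  Sales: 4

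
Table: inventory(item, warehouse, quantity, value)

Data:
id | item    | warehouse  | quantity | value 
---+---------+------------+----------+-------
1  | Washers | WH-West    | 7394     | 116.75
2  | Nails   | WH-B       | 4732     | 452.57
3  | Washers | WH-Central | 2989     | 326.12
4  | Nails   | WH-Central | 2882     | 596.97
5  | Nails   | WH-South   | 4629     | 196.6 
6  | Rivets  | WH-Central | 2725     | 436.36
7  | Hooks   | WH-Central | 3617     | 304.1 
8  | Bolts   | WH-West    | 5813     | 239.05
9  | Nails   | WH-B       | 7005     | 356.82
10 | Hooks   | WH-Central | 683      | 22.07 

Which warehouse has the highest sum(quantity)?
SELECT warehouse, SUM(quantity) as val
FROM inventory
GROUP BY warehouse
ORDER BY val DESC
LIMIT 1

Result: WH-West with sum(quantity) = 13207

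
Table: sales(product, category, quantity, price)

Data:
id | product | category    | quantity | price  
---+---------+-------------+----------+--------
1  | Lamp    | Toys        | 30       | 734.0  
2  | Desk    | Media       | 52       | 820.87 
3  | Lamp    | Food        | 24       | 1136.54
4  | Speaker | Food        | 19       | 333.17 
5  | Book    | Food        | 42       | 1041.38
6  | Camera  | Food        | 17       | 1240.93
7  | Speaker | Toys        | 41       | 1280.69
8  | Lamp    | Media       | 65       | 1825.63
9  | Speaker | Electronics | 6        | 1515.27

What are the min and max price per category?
SELECT category, MIN(price), MAX(price)
FROM sales
GROUP BY category

Result:
  Electronics: min=1515.27, max=1515.27
  Food: min=333.17, max=1240.93
  Media: min=820.87, max=1825.63
  Toys: min=734.00, max=1280.69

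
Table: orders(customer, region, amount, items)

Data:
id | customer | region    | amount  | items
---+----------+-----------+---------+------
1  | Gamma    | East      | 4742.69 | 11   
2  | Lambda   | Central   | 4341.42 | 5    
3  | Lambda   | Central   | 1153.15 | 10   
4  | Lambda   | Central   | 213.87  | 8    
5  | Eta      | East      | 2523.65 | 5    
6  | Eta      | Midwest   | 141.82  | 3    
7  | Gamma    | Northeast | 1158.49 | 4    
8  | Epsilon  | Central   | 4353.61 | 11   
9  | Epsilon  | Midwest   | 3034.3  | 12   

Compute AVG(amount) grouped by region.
SELECT region, AVG(amount) as result
FROM orders
GROUP BY region

Result:
  Central: 2515.51
  East: 3633.17
  Midwest: 1588.06
  Northeast: 1158.49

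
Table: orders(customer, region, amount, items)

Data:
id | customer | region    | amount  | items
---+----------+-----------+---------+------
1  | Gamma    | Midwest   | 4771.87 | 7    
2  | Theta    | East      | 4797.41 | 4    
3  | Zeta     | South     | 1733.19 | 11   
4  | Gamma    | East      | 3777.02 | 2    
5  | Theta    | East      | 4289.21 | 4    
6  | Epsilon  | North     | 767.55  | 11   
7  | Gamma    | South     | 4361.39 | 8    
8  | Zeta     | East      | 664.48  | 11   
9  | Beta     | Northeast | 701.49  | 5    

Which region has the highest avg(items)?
SELECT region, AVG(items) as val
FROM orders
GROUP BY region
ORDER BY val DESC
LIMIT 1

Result: North with avg(items) = 11.00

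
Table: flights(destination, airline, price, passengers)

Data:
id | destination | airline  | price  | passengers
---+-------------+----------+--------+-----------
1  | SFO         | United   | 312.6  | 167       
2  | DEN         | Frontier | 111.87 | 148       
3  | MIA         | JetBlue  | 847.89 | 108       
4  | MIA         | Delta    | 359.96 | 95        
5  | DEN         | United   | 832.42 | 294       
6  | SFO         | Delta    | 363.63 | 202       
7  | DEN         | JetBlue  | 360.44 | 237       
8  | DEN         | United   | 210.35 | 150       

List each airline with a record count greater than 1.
SELECT airline, COUNT(*) as cnt
FROM flights
GROUP BY airline
HAVING COUNT(*) > 1

Result:
  Delta: 2
  JetBlue: 2
  United: 3

Note: HAVING filters groups after aggregation, WHERE filters rows before.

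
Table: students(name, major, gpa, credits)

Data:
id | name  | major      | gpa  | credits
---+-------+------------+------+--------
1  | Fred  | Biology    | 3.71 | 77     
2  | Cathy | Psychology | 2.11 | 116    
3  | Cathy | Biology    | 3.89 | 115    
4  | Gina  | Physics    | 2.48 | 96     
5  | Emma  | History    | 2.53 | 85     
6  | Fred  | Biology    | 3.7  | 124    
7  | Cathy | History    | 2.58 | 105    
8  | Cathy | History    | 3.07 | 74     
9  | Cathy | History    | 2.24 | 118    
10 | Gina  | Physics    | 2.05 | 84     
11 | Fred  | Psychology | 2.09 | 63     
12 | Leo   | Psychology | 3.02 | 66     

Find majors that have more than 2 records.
SELECT major, COUNT(*) as cnt
FROM students
GROUP BY major
HAVING COUNT(*) > 2

Result:
  Biology: 3
  History: 4
  Psychology: 3

Note: HAVING filters groups after aggregation, WHERE filters rows before.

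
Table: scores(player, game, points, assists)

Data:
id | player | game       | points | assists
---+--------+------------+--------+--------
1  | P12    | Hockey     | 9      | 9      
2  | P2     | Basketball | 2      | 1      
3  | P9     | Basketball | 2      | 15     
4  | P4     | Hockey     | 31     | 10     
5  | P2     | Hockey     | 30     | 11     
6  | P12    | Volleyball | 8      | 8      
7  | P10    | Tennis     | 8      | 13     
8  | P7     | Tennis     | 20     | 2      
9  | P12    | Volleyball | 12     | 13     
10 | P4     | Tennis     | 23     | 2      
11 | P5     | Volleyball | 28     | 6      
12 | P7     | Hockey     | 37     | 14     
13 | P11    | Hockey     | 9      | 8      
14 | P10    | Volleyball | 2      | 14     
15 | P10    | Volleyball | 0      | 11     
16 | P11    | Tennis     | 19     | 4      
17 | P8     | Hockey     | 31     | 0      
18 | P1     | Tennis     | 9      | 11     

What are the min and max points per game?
SELECT game, MIN(points), MAX(points)
FROM scores
GROUP BY game

Result:
  Basketball: min=2, max=2
  Hockey: min=9, max=37
  Tennis: min=8, max=23
  Volleyball: min=0, max=28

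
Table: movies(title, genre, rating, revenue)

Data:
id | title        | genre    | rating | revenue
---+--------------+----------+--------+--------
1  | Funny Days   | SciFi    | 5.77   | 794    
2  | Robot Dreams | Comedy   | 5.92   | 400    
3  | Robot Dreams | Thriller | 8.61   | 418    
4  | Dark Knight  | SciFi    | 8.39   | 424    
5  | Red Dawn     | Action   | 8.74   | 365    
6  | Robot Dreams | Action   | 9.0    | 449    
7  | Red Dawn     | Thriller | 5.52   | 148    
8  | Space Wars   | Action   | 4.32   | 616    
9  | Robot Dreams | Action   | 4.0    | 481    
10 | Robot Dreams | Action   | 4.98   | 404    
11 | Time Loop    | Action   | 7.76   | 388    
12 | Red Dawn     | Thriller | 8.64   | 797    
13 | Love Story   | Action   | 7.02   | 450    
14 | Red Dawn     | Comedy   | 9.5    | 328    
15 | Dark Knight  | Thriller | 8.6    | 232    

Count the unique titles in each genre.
SELECT genre, COUNT(DISTINCT title)
FROM movies
GROUP BY genre

Result:
  Action: 5 distinct
  Comedy: 2 distinct
  SciFi: 2 distinct
  Thriller: 3 distinct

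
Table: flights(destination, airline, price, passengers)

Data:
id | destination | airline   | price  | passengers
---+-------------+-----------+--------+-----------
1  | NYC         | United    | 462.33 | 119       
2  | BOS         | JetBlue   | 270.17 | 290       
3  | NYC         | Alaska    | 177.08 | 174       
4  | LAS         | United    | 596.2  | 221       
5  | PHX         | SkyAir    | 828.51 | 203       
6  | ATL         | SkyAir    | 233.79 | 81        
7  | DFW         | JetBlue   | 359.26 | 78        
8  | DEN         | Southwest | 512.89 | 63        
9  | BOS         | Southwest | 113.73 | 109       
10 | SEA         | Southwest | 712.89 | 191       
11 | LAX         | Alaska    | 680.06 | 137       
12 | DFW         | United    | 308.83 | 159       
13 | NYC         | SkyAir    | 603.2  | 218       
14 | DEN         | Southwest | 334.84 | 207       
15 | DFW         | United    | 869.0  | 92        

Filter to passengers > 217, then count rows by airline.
SELECT airline, COUNT(*)
FROM flights
WHERE passengers > 217
GROUP BY airline

Note: WHERE filters rows before grouping.

Result:
  JetBlue: 1
  SkyAir: 1
  United: 1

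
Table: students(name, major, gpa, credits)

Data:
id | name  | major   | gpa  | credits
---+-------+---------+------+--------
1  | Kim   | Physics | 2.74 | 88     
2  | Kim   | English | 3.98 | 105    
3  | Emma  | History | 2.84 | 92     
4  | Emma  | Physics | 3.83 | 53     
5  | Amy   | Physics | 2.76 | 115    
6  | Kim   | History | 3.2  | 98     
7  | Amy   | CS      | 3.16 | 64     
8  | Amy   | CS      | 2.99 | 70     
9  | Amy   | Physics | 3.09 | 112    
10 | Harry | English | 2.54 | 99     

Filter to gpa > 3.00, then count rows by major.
SELECT major, COUNT(*)
FROM students
WHERE gpa > 3.00
GROUP BY major

Note: WHERE filters rows before grouping.

Result:
  CS: 1
  English: 1
  History: 1
  Physics: 2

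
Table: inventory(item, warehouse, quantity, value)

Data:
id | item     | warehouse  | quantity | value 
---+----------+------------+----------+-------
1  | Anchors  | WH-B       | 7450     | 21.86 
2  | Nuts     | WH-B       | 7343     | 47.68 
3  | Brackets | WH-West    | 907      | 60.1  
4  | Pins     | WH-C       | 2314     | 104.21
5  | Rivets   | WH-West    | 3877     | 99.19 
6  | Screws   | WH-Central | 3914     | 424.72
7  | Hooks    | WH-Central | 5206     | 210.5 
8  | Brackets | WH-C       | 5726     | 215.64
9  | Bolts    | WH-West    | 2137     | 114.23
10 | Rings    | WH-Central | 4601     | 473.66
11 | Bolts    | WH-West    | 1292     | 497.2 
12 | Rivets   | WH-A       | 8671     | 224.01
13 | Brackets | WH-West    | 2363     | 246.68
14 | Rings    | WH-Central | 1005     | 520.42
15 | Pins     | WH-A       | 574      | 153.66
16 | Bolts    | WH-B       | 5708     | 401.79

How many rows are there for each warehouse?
SELECT warehouse, COUNT(*) as count
FROM inventory
GROUP BY warehouse

Result:
  WH-A: 2
  WH-B: 3
  WH-C: 2
  WH-Central: 4
  WH-West: 5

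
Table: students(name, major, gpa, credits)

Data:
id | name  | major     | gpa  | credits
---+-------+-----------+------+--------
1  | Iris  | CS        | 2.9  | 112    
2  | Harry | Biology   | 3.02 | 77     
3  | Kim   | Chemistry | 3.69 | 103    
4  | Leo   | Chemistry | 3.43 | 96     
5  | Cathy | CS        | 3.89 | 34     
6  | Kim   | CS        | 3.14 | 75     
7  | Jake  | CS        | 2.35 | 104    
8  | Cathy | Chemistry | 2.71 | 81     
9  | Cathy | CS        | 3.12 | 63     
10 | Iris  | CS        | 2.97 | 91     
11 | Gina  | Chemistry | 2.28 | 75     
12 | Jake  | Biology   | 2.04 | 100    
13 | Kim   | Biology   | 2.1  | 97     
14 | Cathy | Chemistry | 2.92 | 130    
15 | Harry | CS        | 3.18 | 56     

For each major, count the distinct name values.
SELECT major, COUNT(DISTINCT name)
FROM students
GROUP BY major

Result:
  Biology: 3 distinct
  CS: 5 distinct
  Chemistry: 4 distinct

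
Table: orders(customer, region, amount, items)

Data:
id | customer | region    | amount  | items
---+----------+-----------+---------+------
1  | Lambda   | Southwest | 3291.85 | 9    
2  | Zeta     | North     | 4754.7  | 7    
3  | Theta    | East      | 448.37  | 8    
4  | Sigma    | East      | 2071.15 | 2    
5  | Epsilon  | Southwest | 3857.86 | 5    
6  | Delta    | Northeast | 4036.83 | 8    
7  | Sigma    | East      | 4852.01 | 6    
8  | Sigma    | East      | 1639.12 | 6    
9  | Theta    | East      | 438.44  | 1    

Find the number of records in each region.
SELECT region, COUNT(*) as count
FROM orders
GROUP BY region

Result:
  East: 5
  North: 1
  Northeast: 1
  Southwest: 2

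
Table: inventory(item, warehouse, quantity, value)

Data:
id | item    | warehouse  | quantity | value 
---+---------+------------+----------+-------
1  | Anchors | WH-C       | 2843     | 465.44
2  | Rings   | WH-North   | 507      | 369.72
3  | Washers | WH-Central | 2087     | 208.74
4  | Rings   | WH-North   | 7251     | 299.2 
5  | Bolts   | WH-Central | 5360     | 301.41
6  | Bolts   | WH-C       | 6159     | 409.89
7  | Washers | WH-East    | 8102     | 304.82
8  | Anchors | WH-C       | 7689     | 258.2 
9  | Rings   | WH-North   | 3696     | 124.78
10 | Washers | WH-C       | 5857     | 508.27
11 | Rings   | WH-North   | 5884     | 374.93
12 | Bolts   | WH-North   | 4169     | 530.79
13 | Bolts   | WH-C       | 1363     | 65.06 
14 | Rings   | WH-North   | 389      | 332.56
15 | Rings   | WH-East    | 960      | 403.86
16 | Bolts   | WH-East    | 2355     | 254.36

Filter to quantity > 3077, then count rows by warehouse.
SELECT warehouse, COUNT(*)
FROM inventory
WHERE quantity > 3077
GROUP BY warehouse

Note: WHERE filters rows before grouping.

Result:
  WH-C: 3
  WH-Central: 1
  WH-East: 1
  WH-North: 4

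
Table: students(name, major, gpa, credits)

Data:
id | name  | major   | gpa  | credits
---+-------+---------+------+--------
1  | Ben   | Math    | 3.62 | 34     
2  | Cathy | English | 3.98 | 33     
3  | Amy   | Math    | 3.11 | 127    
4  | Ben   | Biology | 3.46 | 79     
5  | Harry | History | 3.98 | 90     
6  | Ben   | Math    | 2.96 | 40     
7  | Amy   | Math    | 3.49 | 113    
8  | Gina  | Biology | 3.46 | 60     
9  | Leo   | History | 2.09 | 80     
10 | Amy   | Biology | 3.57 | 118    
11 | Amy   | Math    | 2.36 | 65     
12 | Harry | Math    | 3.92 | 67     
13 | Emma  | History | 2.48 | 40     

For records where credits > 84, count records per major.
SELECT major, COUNT(*)
FROM students
WHERE credits > 84
GROUP BY major

Note: WHERE filters rows before grouping.

Result:
  Biology: 1
  History: 1
  Math: 2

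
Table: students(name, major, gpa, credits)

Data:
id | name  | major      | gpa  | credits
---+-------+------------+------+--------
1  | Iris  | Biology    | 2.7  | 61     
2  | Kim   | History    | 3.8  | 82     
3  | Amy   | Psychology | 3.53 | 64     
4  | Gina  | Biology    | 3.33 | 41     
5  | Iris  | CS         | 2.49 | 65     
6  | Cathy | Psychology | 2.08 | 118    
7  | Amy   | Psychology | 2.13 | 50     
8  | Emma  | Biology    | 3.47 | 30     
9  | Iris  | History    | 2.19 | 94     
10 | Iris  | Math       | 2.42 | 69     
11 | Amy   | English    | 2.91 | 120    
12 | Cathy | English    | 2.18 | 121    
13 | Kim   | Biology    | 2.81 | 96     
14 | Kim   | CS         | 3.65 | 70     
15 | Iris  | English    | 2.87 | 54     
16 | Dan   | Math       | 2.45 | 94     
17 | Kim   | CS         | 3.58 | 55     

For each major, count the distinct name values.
SELECT major, COUNT(DISTINCT name)
FROM students
GROUP BY major

Result:
  Biology: 4 distinct
  CS: 2 distinct
  English: 3 distinct
  History: 2 distinct
  Math: 2 distinct
  Psychology: 2 distinct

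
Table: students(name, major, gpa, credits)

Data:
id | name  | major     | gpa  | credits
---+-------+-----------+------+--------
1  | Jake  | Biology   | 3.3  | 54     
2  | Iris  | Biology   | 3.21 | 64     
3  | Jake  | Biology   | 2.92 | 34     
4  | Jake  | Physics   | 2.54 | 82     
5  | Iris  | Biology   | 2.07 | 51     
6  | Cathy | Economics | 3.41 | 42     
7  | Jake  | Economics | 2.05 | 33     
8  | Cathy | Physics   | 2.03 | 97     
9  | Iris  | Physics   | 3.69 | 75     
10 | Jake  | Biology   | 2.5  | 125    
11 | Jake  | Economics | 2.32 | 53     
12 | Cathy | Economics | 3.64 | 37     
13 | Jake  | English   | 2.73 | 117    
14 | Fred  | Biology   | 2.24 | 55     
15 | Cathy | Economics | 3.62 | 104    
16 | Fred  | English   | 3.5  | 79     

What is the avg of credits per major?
SELECT major, AVG(credits) as result
FROM students
GROUP BY major

Result:
  Biology: 63.83
  Economics: 53.80
  English: 98.00
  Physics: 84.67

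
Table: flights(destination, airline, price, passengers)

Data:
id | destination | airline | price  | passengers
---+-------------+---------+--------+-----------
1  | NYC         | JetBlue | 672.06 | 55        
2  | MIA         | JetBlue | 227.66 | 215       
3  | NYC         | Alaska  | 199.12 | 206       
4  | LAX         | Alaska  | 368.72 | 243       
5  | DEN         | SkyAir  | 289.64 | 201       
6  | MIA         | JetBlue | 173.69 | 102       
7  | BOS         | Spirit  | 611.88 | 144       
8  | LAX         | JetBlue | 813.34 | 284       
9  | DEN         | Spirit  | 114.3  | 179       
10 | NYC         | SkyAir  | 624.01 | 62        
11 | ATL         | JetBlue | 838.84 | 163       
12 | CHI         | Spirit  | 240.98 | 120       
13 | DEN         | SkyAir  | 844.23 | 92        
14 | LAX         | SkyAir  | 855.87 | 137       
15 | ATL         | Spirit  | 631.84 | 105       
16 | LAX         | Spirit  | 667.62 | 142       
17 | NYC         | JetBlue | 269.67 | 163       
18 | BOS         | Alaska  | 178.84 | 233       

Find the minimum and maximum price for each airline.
SELECT airline, MIN(price), MAX(price)
FROM flights
GROUP BY airline

Result:
  Alaska: min=178.84, max=368.72
  JetBlue: min=173.69, max=838.84
  SkyAir: min=289.64, max=855.87
  Spirit: min=114.30, max=667.62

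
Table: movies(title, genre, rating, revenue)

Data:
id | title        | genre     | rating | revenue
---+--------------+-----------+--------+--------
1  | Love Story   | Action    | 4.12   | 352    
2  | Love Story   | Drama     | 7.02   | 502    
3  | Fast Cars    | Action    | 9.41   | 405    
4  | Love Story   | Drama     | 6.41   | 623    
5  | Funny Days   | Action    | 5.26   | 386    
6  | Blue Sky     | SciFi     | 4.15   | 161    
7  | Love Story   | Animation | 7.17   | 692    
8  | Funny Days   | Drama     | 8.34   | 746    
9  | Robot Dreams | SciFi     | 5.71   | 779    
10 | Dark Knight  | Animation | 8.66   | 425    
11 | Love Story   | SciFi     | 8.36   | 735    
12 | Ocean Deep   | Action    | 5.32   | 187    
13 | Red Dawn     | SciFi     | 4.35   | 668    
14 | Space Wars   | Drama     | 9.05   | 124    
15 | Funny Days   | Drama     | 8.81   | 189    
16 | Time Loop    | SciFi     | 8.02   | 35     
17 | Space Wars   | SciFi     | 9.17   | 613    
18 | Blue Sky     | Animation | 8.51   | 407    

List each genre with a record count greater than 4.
SELECT genre, COUNT(*) as cnt
FROM movies
GROUP BY genre
HAVING COUNT(*) > 4

Result:
  Drama: 5
  SciFi: 6

Note: HAVING filters groups after aggregation, WHERE filters rows before.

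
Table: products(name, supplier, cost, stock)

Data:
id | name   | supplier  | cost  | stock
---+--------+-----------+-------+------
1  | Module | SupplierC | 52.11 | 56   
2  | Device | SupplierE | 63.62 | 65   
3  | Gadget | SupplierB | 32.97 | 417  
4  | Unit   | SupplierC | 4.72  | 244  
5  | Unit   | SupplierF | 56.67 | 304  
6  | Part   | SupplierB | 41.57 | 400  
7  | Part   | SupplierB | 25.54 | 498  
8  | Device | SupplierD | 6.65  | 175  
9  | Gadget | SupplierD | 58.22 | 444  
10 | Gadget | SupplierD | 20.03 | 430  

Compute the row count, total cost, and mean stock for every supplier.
SELECT supplier,
       COUNT(*) as cnt,
       SUM(cost) as total_cost,
       AVG(stock) as avg_stock
FROM products
GROUP BY supplier

Result:
  SupplierB: 3 records, 100.08 total cost, 438.33 avg stock
  SupplierC: 2 records, 56.83 total cost, 150.00 avg stock
  SupplierD: 3 records, 84.90 total cost, 349.67 avg stock
  SupplierE: 1 records, 63.62 total cost, 65.00 avg stock
  SupplierF: 1 records, 56.67 total cost, 304.00 avg stock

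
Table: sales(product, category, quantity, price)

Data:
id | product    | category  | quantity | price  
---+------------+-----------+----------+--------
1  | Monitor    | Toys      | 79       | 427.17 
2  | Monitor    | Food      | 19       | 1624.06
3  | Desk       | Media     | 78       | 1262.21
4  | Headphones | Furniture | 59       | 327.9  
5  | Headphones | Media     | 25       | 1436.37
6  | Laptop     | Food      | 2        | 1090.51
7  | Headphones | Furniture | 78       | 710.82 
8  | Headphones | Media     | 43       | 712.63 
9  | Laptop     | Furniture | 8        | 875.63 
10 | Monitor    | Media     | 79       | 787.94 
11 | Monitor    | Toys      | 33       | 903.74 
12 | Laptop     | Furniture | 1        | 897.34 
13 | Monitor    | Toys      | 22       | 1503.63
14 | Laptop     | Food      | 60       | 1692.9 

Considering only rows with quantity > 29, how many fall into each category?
SELECT category, COUNT(*)
FROM sales
WHERE quantity > 29
GROUP BY category

Note: WHERE filters rows before grouping.

Result:
  Food: 1
  Furniture: 2
  Media: 3
  Toys: 2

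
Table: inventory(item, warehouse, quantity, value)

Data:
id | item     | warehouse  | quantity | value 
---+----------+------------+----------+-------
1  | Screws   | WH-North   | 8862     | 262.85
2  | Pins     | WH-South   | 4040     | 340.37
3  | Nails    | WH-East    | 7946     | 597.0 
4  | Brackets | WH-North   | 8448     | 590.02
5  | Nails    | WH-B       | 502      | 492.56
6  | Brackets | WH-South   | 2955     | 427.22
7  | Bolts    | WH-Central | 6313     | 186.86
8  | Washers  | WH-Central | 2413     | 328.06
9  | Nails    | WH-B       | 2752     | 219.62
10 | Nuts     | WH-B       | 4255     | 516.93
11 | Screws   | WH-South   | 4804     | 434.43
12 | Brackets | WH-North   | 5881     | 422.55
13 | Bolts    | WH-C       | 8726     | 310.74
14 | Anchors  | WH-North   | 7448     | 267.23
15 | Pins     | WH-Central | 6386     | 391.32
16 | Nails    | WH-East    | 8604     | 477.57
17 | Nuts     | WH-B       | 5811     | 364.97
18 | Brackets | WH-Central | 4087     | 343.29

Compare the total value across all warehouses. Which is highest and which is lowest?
SELECT warehouse, SUM(value)
FROM inventory
GROUP BY warehouse
ORDER BY SUM(value)

All groups:
  WH-C: 310.74
  WH-East: 1074.57
  WH-South: 1202.02
  WH-Central: 1249.53
  WH-North: 1542.65
  WH-B: 1594.08

Highest: WH-B (1594.08)
Lowest: WH-C (310.74)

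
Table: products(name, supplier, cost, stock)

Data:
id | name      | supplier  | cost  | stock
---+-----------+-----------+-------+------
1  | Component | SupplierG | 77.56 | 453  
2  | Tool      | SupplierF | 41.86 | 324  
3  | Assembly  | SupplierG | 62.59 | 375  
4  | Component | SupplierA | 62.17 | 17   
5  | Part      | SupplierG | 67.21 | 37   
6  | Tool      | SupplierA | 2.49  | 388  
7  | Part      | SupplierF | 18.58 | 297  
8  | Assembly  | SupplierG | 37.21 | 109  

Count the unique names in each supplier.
SELECT supplier, COUNT(DISTINCT name)
FROM products
GROUP BY supplier

Result:
  SupplierA: 2 distinct
  SupplierF: 2 distinct
  SupplierG: 3 distinct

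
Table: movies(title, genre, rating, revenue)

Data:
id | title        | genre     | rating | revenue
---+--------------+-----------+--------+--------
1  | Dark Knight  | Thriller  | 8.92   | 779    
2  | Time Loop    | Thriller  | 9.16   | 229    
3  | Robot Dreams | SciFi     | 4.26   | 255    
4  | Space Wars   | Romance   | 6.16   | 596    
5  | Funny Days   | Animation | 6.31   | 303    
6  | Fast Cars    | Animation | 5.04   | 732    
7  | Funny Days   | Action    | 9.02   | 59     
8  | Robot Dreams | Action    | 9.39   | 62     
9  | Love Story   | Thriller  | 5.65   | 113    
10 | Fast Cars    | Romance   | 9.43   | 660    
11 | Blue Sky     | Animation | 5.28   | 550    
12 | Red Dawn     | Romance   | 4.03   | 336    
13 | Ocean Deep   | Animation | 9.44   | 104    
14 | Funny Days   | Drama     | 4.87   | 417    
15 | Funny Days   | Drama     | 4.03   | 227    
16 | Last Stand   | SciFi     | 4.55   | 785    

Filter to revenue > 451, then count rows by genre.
SELECT genre, COUNT(*)
FROM movies
WHERE revenue > 451
GROUP BY genre

Note: WHERE filters rows before grouping.

Result:
  Animation: 2
  Romance: 2
  SciFi: 1
  Thriller: 1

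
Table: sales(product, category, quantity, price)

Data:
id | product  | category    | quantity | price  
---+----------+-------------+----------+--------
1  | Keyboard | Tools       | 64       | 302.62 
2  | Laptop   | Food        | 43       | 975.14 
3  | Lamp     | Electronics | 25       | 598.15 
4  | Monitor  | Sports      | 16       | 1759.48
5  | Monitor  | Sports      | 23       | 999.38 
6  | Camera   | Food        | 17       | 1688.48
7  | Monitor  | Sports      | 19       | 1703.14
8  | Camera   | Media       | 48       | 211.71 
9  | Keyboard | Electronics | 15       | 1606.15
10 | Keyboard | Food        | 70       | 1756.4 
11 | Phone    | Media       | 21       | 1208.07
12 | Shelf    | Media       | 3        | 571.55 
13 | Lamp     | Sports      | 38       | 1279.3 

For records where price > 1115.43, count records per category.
SELECT category, COUNT(*)
FROM sales
WHERE price > 1115.43
GROUP BY category

Note: WHERE filters rows before grouping.

Result:
  Electronics: 1
  Food: 2
  Media: 1
  Sports: 3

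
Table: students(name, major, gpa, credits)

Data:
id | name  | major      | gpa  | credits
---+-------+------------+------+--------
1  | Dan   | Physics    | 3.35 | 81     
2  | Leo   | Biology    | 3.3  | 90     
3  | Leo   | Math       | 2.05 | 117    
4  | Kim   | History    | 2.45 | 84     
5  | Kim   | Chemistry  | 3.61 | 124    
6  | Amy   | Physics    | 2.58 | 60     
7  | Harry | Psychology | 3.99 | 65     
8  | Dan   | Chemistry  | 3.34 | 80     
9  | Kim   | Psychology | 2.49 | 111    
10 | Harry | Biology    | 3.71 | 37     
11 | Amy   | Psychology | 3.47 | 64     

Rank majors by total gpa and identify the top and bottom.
SELECT major, SUM(gpa)
FROM students
GROUP BY major
ORDER BY SUM(gpa)

All groups:
  Math: 2.05
  History: 2.45
  Physics: 5.93
  Chemistry: 6.95
  Biology: 7.01
  Psychology: 9.95

Highest: Psychology (9.95)
Lowest: Math (2.05)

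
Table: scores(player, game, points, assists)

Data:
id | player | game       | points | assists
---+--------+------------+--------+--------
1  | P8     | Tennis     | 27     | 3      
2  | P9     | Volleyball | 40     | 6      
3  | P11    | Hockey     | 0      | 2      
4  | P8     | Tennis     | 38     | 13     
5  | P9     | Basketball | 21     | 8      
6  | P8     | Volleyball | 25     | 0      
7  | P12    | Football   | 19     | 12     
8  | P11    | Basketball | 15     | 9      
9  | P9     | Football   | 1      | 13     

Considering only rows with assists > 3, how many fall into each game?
SELECT game, COUNT(*)
FROM scores
WHERE assists > 3
GROUP BY game

Note: WHERE filters rows before grouping.

Result:
  Basketball: 2
  Football: 2
  Tennis: 1
  Volleyball: 1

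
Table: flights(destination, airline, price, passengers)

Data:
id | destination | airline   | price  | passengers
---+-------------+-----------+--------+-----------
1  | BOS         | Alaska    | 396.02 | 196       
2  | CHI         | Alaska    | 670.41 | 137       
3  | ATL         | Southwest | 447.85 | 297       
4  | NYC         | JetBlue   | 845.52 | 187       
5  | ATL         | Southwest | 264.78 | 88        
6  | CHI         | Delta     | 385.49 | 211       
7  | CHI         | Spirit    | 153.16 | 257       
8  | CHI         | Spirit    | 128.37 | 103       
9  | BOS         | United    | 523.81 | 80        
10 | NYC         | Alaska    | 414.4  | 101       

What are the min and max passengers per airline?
SELECT airline, MIN(passengers), MAX(passengers)
FROM flights
GROUP BY airline

Result:
  Alaska: min=101, max=196
  Delta: min=211, max=211
  JetBlue: min=187, max=187
  Southwest: min=88, max=297
  Spirit: min=103, max=257
  United: min=80, max=80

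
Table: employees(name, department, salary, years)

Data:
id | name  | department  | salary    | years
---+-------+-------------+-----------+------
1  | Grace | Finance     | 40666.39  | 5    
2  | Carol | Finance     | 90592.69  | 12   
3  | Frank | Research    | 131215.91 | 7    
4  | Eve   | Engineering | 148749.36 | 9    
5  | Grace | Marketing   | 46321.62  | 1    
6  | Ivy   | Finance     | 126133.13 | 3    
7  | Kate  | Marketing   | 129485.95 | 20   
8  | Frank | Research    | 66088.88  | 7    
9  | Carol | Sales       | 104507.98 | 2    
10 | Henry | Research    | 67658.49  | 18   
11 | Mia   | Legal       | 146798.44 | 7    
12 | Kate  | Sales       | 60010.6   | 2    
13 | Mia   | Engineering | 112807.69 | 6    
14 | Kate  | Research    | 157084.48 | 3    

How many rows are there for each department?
SELECT department, COUNT(*) as count
FROM employees
GROUP BY department

Result:
  Engineering: 2
  Finance: 3
  Legal: 1
  Marketing: 2
  Research: 4
  Sales: 2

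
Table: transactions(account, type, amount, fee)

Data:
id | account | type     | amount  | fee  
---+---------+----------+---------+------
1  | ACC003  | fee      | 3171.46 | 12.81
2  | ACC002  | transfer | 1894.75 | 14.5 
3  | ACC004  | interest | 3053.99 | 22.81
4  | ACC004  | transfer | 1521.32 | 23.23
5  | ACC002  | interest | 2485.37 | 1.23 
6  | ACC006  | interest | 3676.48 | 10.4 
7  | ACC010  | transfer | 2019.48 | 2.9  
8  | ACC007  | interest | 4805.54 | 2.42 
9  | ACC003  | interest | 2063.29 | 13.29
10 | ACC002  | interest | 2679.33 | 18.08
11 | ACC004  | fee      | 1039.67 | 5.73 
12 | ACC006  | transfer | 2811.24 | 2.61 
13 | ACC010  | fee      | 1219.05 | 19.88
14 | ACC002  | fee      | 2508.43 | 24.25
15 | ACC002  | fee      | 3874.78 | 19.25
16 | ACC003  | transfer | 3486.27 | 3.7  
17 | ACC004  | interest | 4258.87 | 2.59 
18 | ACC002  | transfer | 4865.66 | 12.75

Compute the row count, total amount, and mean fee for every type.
SELECT type,
       COUNT(*) as cnt,
       SUM(amount) as total_amount,
       AVG(fee) as avg_fee
FROM transactions
GROUP BY type

Result:
  fee: 5 records, 11813.39 total amount, 16.38 avg fee
  interest: 7 records, 23022.87 total amount, 10.12 avg fee
  transfer: 6 records, 16598.72 total amount, 9.95 avg fee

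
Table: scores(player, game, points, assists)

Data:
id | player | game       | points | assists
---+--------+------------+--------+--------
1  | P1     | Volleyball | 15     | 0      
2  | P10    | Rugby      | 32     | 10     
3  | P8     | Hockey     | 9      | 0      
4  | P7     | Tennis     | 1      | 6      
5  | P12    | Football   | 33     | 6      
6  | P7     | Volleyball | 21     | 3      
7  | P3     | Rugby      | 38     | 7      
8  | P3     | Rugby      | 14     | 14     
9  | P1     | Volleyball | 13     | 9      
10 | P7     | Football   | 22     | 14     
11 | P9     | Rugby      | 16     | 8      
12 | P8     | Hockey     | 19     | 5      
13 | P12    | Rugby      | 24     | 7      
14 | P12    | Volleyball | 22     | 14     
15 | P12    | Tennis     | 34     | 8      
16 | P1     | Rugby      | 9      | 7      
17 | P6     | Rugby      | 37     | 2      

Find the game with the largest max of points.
SELECT game, MAX(points) as val
FROM scores
GROUP BY game
ORDER BY val DESC
LIMIT 1

Result: Rugby with max(points) = 38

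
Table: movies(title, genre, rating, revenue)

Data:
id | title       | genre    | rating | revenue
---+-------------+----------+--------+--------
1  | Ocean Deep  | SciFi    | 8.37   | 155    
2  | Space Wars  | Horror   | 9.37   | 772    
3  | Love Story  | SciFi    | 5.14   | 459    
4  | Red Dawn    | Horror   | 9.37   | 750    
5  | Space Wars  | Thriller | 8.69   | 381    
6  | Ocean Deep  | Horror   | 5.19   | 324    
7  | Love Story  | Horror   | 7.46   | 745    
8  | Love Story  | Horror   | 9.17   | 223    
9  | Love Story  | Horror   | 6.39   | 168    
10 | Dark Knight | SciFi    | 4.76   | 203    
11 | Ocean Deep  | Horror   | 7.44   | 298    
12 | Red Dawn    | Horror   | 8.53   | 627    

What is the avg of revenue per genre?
SELECT genre, AVG(revenue) as result
FROM movies
GROUP BY genre

Result:
  Horror: 488.38
  SciFi: 272.33
  Thriller: 381.00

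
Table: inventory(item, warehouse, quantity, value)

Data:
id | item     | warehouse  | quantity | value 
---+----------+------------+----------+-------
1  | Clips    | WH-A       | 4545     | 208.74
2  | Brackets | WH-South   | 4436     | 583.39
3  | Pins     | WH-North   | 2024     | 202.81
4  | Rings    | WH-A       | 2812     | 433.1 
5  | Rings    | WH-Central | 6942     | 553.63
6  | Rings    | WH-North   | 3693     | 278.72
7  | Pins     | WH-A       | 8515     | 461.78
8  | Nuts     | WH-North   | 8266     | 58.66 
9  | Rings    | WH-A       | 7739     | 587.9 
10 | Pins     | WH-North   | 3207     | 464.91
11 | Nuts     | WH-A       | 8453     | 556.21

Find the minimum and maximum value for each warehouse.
SELECT warehouse, MIN(value), MAX(value)
FROM inventory
GROUP BY warehouse

Result:
  WH-A: min=208.74, max=587.90
  WH-Central: min=553.63, max=553.63
  WH-North: min=58.66, max=464.91
  WH-South: min=583.39, max=583.39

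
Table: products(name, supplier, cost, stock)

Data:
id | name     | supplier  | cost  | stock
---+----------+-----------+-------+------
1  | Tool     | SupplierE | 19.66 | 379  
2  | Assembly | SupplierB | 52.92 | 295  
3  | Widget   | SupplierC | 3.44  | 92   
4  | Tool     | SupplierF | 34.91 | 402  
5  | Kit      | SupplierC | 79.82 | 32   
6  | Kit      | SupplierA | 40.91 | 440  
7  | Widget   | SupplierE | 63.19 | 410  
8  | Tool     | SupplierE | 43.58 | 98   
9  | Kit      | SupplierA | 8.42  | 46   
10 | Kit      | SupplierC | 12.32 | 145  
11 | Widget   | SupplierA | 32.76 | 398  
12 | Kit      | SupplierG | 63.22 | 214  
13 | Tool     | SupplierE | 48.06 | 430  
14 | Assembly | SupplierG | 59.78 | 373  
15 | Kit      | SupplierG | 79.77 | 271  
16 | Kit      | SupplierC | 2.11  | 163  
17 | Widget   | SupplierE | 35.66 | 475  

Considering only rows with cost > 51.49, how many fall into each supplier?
SELECT supplier, COUNT(*)
FROM products
WHERE cost > 51.49
GROUP BY supplier

Note: WHERE filters rows before grouping.

Result:
  SupplierB: 1
  SupplierC: 1
  SupplierE: 1
  SupplierG: 3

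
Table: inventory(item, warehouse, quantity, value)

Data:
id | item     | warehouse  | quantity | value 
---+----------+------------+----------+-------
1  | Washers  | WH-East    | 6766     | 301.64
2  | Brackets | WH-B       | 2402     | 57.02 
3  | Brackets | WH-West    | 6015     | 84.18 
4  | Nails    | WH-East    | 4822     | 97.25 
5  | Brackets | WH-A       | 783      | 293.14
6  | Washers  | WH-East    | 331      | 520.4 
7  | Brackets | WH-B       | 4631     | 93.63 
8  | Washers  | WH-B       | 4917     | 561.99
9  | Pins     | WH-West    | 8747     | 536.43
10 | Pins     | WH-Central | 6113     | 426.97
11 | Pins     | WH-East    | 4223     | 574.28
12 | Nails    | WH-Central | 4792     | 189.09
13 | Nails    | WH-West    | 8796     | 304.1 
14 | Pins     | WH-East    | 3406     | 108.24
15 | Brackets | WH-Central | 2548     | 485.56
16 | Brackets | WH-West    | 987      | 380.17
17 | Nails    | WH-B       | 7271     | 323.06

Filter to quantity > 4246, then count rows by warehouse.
SELECT warehouse, COUNT(*)
FROM inventory
WHERE quantity > 4246
GROUP BY warehouse

Note: WHERE filters rows before grouping.

Result:
  WH-B: 3
  WH-Central: 2
  WH-East: 2
  WH-West: 3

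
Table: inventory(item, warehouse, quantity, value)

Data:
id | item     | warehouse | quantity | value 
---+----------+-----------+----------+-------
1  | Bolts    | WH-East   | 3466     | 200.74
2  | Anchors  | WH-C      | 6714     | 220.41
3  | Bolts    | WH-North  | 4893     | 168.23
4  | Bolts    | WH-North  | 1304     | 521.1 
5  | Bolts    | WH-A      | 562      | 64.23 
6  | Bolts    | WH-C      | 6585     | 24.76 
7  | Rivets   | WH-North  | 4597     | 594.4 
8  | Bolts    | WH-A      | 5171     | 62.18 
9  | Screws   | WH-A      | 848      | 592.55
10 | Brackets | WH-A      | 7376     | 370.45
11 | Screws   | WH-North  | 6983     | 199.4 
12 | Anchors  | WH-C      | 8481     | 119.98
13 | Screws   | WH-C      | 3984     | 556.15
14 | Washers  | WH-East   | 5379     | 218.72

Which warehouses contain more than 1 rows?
SELECT warehouse, COUNT(*) as cnt
FROM inventory
GROUP BY warehouse
HAVING COUNT(*) > 1

Result:
  WH-A: 4
  WH-C: 4
  WH-East: 2
  WH-North: 4

Note: HAVING filters groups after aggregation, WHERE filters rows before.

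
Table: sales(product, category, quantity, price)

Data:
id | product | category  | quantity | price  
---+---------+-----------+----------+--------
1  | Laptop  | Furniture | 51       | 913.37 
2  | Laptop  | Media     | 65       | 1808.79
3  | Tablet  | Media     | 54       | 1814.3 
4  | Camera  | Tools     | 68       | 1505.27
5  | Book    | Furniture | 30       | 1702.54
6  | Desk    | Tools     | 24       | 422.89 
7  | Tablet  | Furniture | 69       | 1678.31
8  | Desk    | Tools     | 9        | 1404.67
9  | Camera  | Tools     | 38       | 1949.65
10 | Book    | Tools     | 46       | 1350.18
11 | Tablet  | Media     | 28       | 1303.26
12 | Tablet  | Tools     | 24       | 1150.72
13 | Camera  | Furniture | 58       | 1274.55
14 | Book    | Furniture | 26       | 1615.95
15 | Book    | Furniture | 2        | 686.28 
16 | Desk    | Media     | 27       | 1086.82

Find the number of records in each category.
SELECT category, COUNT(*) as count
FROM sales
GROUP BY category

Result:
  Furniture: 6
  Media: 4
  Tools: 6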